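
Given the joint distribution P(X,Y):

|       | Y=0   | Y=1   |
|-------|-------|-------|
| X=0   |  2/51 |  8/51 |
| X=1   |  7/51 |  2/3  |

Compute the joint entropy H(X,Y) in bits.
1.3857 bits

H(X,Y) = -Σ_{x,y} P(x,y) log₂ P(x,y). Per-cell terms -P(x,y)·log₂P(x,y):
  X=0: 0.183232, 0.419204
  X=1: 0.393245, 0.389975
Sum of the 4 terms: H(X,Y) = 1.3857 bits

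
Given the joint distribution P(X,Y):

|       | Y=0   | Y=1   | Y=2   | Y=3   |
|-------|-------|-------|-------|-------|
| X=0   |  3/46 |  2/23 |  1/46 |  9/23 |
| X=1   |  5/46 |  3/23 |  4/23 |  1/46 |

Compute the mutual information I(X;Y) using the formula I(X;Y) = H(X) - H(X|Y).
0.3893 bits

I(X;Y) = H(X) - H(X|Y)

Marginal of X (row sums):
  P(X=0) = 3/46 + 2/23 + 1/46 + 9/23 = 13/23
  P(X=1) = 5/46 + 3/23 + 4/23 + 1/46 = 10/23
H(X) = -[(13/23)·log₂(13/23) + (10/23)·log₂(10/23)]
  = 0.46524 + 0.52245 = 0.9877 bits

Marginal of Y (column sums):
  P(Y=0) = 3/46 + 5/46 = 4/23
  P(Y=1) = 2/23 + 3/23 = 5/23
  P(Y=2) = 1/46 + 4/23 = 9/46
  P(Y=3) = 9/23 + 1/46 = 19/46
H(X|Y) = Σ_y P(y)·H(X|Y=y):
  Y=0: P(Y=0) = 4/23, P(X|Y=0) = (3/8, 5/8) → H(X|Y=0) = 0.95443
  Y=1: P(Y=1) = 5/23, P(X|Y=1) = (2/5, 3/5) → H(X|Y=1) = 0.97095
  Y=2: P(Y=2) = 9/46, P(X|Y=2) = (1/9, 8/9) → H(X|Y=2) = 0.50326
  Y=3: P(Y=3) = 19/46, P(X|Y=3) = (18/19, 1/19) → H(X|Y=3) = 0.29747
H(X|Y) = (4/23)·0.95443 + (5/23)·0.97095 + (9/46)·0.50326 + (19/46)·0.29747 = 0.5984 bits

I(X;Y) = H(X) - H(X|Y) = 0.9877 - 0.5984 = 0.3893 bits

Cross-check via I(X;Y) = H(X) + H(Y) - H(X,Y): computing H(Y) from the column sums and H(X,Y) from the 8 cells in the same way gives H(Y) = 1.9049 bits and H(X,Y) = 2.5033 bits, so
I(X;Y) = 0.9877 + 1.9049 - 2.5033 = 0.3893 bits ✓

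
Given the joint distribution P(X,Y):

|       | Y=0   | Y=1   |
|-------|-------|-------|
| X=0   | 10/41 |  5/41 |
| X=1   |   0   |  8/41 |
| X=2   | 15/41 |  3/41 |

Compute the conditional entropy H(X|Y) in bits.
1.1685 bits

H(X|Y) = H(X,Y) - H(Y)

H(X,Y) = -Σ_{x,y} P(x,y) log₂ P(x,y). Per-cell terms -P(x,y)·log₂P(x,y):
  X=0: 0.49649, 0.37020
  X=1: 0.00000, 0.46001
  X=2: 0.53073, 0.27604
  (cells with P = 0 contribute 0)
Sum of the 6 terms: H(X,Y) = 2.1335 bits

Marginal of Y (column sums):
  P(Y=0) = 10/41 + 0 + 15/41 = 25/41
  P(Y=1) = 5/41 + 8/41 + 3/41 = 16/41
H(Y) = -[(25/41)·log₂(25/41) + (16/41)·log₂(16/41)]
  = 0.43518 + 0.52978 = 0.9650 bits

H(X|Y) = H(X,Y) - H(Y) = 2.1335 - 0.9650 = 1.1685 bits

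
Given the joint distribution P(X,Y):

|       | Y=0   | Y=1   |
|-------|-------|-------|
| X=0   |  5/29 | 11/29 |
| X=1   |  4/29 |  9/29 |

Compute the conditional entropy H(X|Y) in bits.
0.9922 bits

H(X|Y) = H(X,Y) - H(Y)

H(X,Y) = -Σ_{x,y} P(x,y) log₂ P(x,y). Per-cell terms -P(x,y)·log₂P(x,y):
  X=0: 0.43725, 0.53048
  X=1: 0.39420, 0.52388
Sum of the 4 terms: H(X,Y) = 1.8858 bits

Marginal of Y (column sums):
  P(Y=0) = 5/29 + 4/29 = 9/29
  P(Y=1) = 11/29 + 9/29 = 20/29
H(Y) = -[(9/29)·log₂(9/29) + (20/29)·log₂(20/29)]
  = 0.52388 + 0.36969 = 0.8936 bits

H(X|Y) = H(X,Y) - H(Y) = 1.8858 - 0.8936 = 0.9922 bits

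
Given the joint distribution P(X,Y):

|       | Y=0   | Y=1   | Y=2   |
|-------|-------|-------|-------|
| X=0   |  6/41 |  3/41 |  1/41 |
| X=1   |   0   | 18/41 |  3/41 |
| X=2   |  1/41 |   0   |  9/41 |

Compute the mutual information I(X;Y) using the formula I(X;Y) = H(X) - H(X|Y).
0.7218 bits

I(X;Y) = H(X) - H(X|Y)

Marginal of X (row sums):
  P(X=0) = 6/41 + 3/41 + 1/41 = 10/41
  P(X=1) = 0 + 18/41 + 3/41 = 21/41
  P(X=2) = 1/41 + 0 + 9/41 = 10/41
H(X) = -[(10/41)·log₂(10/41) + (21/41)·log₂(21/41) + (10/41)·log₂(10/41)]
  = 0.4965 + 0.4944 + 0.4965 = 1.4874 bits

Marginal of Y (column sums):
  P(Y=0) = 6/41 + 0 + 1/41 = 7/41
  P(Y=1) = 3/41 + 18/41 + 0 = 21/41
  P(Y=2) = 1/41 + 3/41 + 9/41 = 13/41
H(X|Y) = Σ_y P(y)·H(X|Y=y):
  Y=0: P(Y=0) = 7/41, P(X|Y=0) = (6/7, 0, 1/7) → H(X|Y=0) = 0.5917
  Y=1: P(Y=1) = 21/41, P(X|Y=1) = (1/7, 6/7, 0) → H(X|Y=1) = 0.5917
  Y=2: P(Y=2) = 13/41, P(X|Y=2) = (1/13, 3/13, 9/13) → H(X|Y=2) = 1.1401
H(X|Y) = (7/41)·0.5917 + (21/41)·0.5917 + (13/41)·1.1401 = 0.7656 bits

I(X;Y) = H(X) - H(X|Y) = 1.4874 - 0.7656 = 0.7218 bits

Cross-check via I(X;Y) = H(X) + H(Y) - H(X,Y): computing H(Y) from the column sums and H(X,Y) from the 9 cells in the same way gives H(Y) = 1.4552 bits and H(X,Y) = 2.2208 bits, so
I(X;Y) = 1.4874 + 1.4552 - 2.2208 = 0.7218 bits ✓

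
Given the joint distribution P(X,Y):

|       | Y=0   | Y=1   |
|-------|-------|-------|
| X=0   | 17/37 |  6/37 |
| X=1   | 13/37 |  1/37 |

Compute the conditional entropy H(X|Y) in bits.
0.9123 bits

H(X|Y) = H(X,Y) - H(Y)

H(X,Y) = -Σ_{x,y} P(x,y) log₂ P(x,y). Per-cell terms -P(x,y)·log₂P(x,y):
  X=0: 0.5155, 0.4256
  X=1: 0.5302, 0.1408
Sum of the 4 terms: H(X,Y) = 1.6121 bits

Marginal of Y (column sums):
  P(Y=0) = 17/37 + 13/37 = 30/37
  P(Y=1) = 6/37 + 1/37 = 7/37
H(Y) = -[(30/37)·log₂(30/37) + (7/37)·log₂(7/37)]
  = 0.2453 + 0.4545 = 0.6998 bits

H(X|Y) = H(X,Y) - H(Y) = 1.6121 - 0.6998 = 0.9123 bits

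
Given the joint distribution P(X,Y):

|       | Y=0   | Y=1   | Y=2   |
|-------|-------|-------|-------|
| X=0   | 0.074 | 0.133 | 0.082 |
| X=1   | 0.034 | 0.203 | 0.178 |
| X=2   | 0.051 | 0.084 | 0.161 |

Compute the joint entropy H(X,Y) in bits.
2.9804 bits

H(X,Y) = -Σ_{x,y} P(x,y) log₂ P(x,y). Per-cell terms -P(x,y)·log₂P(x,y):
  X=0: 0.27797, 0.38710, 0.29588
  X=1: 0.16586, 0.46699, 0.44323
  X=2: 0.21896, 0.30017, 0.42421
Sum of the 9 terms: H(X,Y) = 2.9804 bits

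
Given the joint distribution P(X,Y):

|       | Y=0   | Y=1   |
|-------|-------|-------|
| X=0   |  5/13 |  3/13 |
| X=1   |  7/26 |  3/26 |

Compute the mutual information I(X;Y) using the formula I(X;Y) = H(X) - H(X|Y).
0.0043 bits

I(X;Y) = H(X) - H(X|Y)

Marginal of X (row sums):
  P(X=0) = 5/13 + 3/13 = 8/13
  P(X=1) = 7/26 + 3/26 = 5/13
H(X) = -[(8/13)·log₂(8/13) + (5/13)·log₂(5/13)]
  = 0.431040 + 0.530197 = 0.96124 bits

Marginal of Y (column sums):
  P(Y=0) = 5/13 + 7/26 = 17/26
  P(Y=1) = 3/13 + 3/26 = 9/26
H(X|Y) = Σ_y P(y)·H(X|Y=y):
  Y=0: P(Y=0) = 17/26, P(X|Y=0) = (10/17, 7/17) → H(X|Y=0) = 0.977418
  Y=1: P(Y=1) = 9/26, P(X|Y=1) = (2/3, 1/3) → H(X|Y=1) = 0.918296
H(X|Y) = (17/26)·0.977418 + (9/26)·0.918296 = 0.95695 bits

I(X;Y) = H(X) - H(X|Y) = 0.96124 - 0.95695 = 0.0043 bits

Cross-check via I(X;Y) = H(X) + H(Y) - H(X,Y): computing H(Y) from the column sums and H(X,Y) from the 4 cells in the same way gives H(Y) = 0.93059 bits and H(X,Y) = 1.88754 bits, so
I(X;Y) = 0.96124 + 0.93059 - 1.88754 = 0.0043 bits ✓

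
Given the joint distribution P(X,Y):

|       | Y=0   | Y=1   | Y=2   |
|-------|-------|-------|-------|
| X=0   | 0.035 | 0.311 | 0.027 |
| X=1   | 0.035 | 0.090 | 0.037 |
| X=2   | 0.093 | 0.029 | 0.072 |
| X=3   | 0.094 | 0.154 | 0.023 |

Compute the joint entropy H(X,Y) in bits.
3.0935 bits

H(X,Y) = -Σ_{x,y} P(x,y) log₂ P(x,y). Per-cell terms -P(x,y)·log₂P(x,y):
  X=0: 0.16928, 0.52404, 0.14069
  X=1: 0.16928, 0.31265, 0.17598
  X=2: 0.31868, 0.14813, 0.27330
  X=3: 0.32065, 0.41565, 0.12517
Sum of the 12 terms: H(X,Y) = 3.0935 bits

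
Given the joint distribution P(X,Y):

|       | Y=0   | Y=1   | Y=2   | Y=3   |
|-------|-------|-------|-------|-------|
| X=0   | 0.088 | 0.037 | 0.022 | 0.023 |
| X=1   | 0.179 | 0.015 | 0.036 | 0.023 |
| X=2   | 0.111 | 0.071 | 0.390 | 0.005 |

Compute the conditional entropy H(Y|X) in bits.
1.3608 bits

H(Y|X) = H(X,Y) - H(X)

H(X,Y) = -Σ_{x,y} P(x,y) log₂ P(x,y). Per-cell terms -P(x,y)·log₂P(x,y):
  X=0: 0.30856, 0.17598, 0.12114, 0.12517
  X=1: 0.44427, 0.09088, 0.17265, 0.12517
  X=2: 0.35202, 0.27094, 0.52980, 0.03822
Sum of the 12 terms: H(X,Y) = 2.7548 bits

Marginal of X (row sums):
  P(X=0) = 0.088 + 0.037 + 0.022 + 0.023 = 0.170
  P(X=1) = 0.179 + 0.015 + 0.036 + 0.023 = 0.253
  P(X=2) = 0.111 + 0.071 + 0.390 + 0.005 = 0.577
H(X) = -[0.170·log₂(0.170) + 0.253·log₂(0.253) + 0.577·log₂(0.577)]
  = 0.43459 + 0.50165 + 0.45777 = 1.3940 bits

H(Y|X) = H(X,Y) - H(X) = 2.7548 - 1.3940 = 1.3608 bits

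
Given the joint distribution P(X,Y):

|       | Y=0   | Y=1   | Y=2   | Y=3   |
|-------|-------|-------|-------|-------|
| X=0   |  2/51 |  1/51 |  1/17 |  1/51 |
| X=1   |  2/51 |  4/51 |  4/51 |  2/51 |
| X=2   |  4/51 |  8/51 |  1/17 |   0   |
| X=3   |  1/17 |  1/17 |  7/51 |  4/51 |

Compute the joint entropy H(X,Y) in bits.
3.6985 bits

H(X,Y) = -Σ_{x,y} P(x,y) log₂ P(x,y). Per-cell terms -P(x,y)·log₂P(x,y):
  X=0: 0.183232, 0.111224, 0.240439, 0.111224
  X=1: 0.183232, 0.288033, 0.288033, 0.183232
  X=2: 0.288033, 0.419204, 0.240439, 0.000000
  X=3: 0.240439, 0.240439, 0.393245, 0.288033
  (cells with P = 0 contribute 0)
Sum of the 16 terms: H(X,Y) = 3.6985 bits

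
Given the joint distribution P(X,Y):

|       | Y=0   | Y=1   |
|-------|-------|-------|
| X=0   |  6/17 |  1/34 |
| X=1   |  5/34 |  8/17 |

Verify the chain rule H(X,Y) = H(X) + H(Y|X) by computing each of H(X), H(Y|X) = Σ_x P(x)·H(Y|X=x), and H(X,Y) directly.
H(X) = 0.9597 bits, H(Y|X) = 0.6387 bits, H(X,Y) = 1.5984 bits

Marginal of X (row sums):
  P(X=0) = 6/17 + 1/34 = 13/34
  P(X=1) = 5/34 + 8/17 = 21/34
H(X) = -[(13/34)·log₂(13/34) + (21/34)·log₂(21/34)]
  = 0.53033 + 0.42935 = 0.9597 bits

H(Y|X) = Σ_x P(x)·H(Y|X=x):
  X=0: P(X=0) = 13/34, P(Y|X=0) = (12/13, 1/13) → H(Y|X=0) = 0.39124
  X=1: P(X=1) = 21/34, P(Y|X=1) = (5/21, 16/21) → H(Y|X=1) = 0.79186
H(Y|X) = (13/34)·0.39124 + (21/34)·0.79186 = 0.6387 bits

H(X,Y) = -Σ_{x,y} P(x,y) log₂ P(x,y). Per-cell terms -P(x,y)·log₂P(x,y):
  X=0: 0.53029, 0.14963
  X=1: 0.40670, 0.51175
Sum of the 4 terms: H(X,Y) = 1.5984 bits

Chain rule check:
  H(X) + H(Y|X) = 0.9597 + 0.6387 = 1.5984 bits
  H(X,Y) = 1.5984 bits
✓ Chain rule verified.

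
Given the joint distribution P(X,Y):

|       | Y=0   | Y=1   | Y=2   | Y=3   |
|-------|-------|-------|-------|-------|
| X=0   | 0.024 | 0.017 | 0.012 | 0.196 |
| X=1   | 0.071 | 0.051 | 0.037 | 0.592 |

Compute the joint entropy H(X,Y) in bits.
1.8801 bits

H(X,Y) = -Σ_{x,y} P(x,y) log₂ P(x,y). Per-cell terms -P(x,y)·log₂P(x,y):
  X=0: 0.12914, 0.09993, 0.07657, 0.46081
  X=1: 0.27094, 0.21896, 0.17598, 0.44775
Sum of the 8 terms: H(X,Y) = 1.8801 bits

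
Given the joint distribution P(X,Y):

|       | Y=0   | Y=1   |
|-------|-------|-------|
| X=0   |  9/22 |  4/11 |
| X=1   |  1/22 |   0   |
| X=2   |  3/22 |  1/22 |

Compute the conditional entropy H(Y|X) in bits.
0.9183 bits

H(Y|X) = H(X,Y) - H(X)

H(X,Y) = -Σ_{x,y} P(x,y) log₂ P(x,y). Per-cell terms -P(x,y)·log₂P(x,y):
  X=0: 0.5275, 0.5307
  X=1: 0.2027, 0.0000
  X=2: 0.3920, 0.2027
  (cells with P = 0 contribute 0)
Sum of the 6 terms: H(X,Y) = 1.8556 bits

Marginal of X (row sums):
  P(X=0) = 9/22 + 4/11 = 17/22
  P(X=1) = 1/22 + 0 = 1/22
  P(X=2) = 3/22 + 1/22 = 2/11
H(X) = -[(17/22)·log₂(17/22) + (1/22)·log₂(1/22) + (2/11)·log₂(2/11)]
  = 0.2874 + 0.2027 + 0.4472 = 0.9373 bits

H(Y|X) = H(X,Y) - H(X) = 1.8556 - 0.9373 = 0.9183 bits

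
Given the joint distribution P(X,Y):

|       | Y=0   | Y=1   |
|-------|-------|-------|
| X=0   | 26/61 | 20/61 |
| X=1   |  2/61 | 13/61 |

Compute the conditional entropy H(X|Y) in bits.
0.6937 bits

H(X|Y) = H(X,Y) - H(Y)

H(X,Y) = -Σ_{x,y} P(x,y) log₂ P(x,y). Per-cell terms -P(x,y)·log₂P(x,y):
  X=0: 0.52439, 0.52748
  X=1: 0.16166, 0.47531
Sum of the 4 terms: H(X,Y) = 1.68884 bits

Marginal of Y (column sums):
  P(Y=0) = 26/61 + 2/61 = 28/61
  P(Y=1) = 20/61 + 13/61 = 33/61
H(Y) = -[(28/61)·log₂(28/61) + (33/61)·log₂(33/61)]
  = 0.51565 + 0.47950 = 0.99515 bits

H(X|Y) = H(X,Y) - H(Y) = 1.68884 - 0.99515 = 0.6937 bits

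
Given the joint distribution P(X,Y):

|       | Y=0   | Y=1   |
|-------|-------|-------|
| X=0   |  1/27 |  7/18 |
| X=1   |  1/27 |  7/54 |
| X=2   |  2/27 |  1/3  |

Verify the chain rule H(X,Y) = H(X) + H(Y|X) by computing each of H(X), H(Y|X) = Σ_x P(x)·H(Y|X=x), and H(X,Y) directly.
H(X) = 1.4831 bits, H(Y|X) = 0.5876 bits, H(X,Y) = 2.0707 bits

Marginal of X (row sums):
  P(X=0) = 1/27 + 7/18 = 23/54
  P(X=1) = 1/27 + 7/54 = 1/6
  P(X=2) = 2/27 + 1/3 = 11/27
H(X) = -[(23/54)·log₂(23/54) + (1/6)·log₂(1/6) + (11/27)·log₂(11/27)]
  = 0.52445 + 0.43083 + 0.52778 = 1.4831 bits

H(Y|X) = Σ_x P(x)·H(Y|X=x):
  X=0: P(X=0) = 23/54, P(Y|X=0) = (2/23, 21/23) → H(Y|X=0) = 0.42623
  X=1: P(X=1) = 1/6, P(Y|X=1) = (2/9, 7/9) → H(Y|X=1) = 0.76420
  X=2: P(X=2) = 11/27, P(Y|X=2) = (2/11, 9/11) → H(Y|X=2) = 0.68404
H(Y|X) = (23/54)·0.42623 + (1/6)·0.76420 + (11/27)·0.68404 = 0.5876 bits

H(X,Y) = -Σ_{x,y} P(x,y) log₂ P(x,y). Per-cell terms -P(x,y)·log₂P(x,y):
  X=0: 0.17611, 0.52989
  X=1: 0.17611, 0.38209
  X=2: 0.27814, 0.52832
Sum of the 6 terms: H(X,Y) = 2.0707 bits

Chain rule check:
  H(X) + H(Y|X) = 1.4831 + 0.5876 = 2.0707 bits
  H(X,Y) = 2.0707 bits
✓ Chain rule verified.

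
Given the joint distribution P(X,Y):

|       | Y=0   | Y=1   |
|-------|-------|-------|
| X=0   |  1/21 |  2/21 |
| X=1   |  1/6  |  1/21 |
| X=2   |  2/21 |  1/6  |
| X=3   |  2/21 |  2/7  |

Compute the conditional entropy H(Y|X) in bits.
0.8517 bits

H(Y|X) = H(X,Y) - H(X)

H(X,Y) = -Σ_{x,y} P(x,y) log₂ P(x,y). Per-cell terms -P(x,y)·log₂P(x,y):
  X=0: 0.20916, 0.32308
  X=1: 0.43083, 0.20916
  X=2: 0.32308, 0.43083
  X=3: 0.32308, 0.51639
Sum of the 8 terms: H(X,Y) = 2.7656 bits

Marginal of X (row sums):
  P(X=0) = 1/21 + 2/21 = 1/7
  P(X=1) = 1/6 + 1/21 = 3/14
  P(X=2) = 2/21 + 1/6 = 11/42
  P(X=3) = 2/21 + 2/7 = 8/21
H(X) = -[(1/7)·log₂(1/7) + (3/14)·log₂(3/14) + (11/42)·log₂(11/42) + (8/21)·log₂(8/21)]
  = 0.40105 + 0.47623 + 0.50623 + 0.53041 = 1.9139 bits

H(Y|X) = H(X,Y) - H(X) = 2.7656 - 1.9139 = 0.8517 bits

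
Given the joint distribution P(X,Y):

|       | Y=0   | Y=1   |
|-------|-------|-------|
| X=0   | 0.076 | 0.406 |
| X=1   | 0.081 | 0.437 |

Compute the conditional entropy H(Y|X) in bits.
0.6271 bits

H(Y|X) = H(X,Y) - H(X)

H(X,Y) = -Σ_{x,y} P(x,y) log₂ P(x,y). Per-cell terms -P(x,y)·log₂P(x,y):
  X=0: 0.282557, 0.527982
  X=1: 0.293701, 0.521907
Sum of the 4 terms: H(X,Y) = 1.626147 bits

Marginal of X (row sums):
  P(X=0) = 0.076 + 0.406 = 0.482
  P(X=1) = 0.081 + 0.437 = 0.518
H(X) = -[0.482·log₂(0.482) + 0.518·log₂(0.518)]
  = 0.507495 + 0.491570 = 0.999065 bits

H(Y|X) = H(X,Y) - H(X) = 1.626147 - 0.999065 = 0.6271 bits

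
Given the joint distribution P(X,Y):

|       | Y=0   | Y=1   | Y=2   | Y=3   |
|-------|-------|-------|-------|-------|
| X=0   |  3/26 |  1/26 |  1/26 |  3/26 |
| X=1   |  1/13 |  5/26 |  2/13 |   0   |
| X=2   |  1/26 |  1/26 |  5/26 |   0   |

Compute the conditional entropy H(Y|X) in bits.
1.4991 bits

H(Y|X) = H(X,Y) - H(X)

H(X,Y) = -Σ_{x,y} P(x,y) log₂ P(x,y). Per-cell terms -P(x,y)·log₂P(x,y):
  X=0: 0.35948, 0.18079, 0.18079, 0.35948
  X=1: 0.28465, 0.45741, 0.41545, 0.00000
  X=2: 0.18079, 0.18079, 0.45741, 0.00000
  (cells with P = 0 contribute 0)
Sum of the 12 terms: H(X,Y) = 3.0570 bits

Marginal of X (row sums):
  P(X=0) = 3/26 + 1/26 + 1/26 + 3/26 = 4/13
  P(X=1) = 1/13 + 5/26 + 2/13 + 0 = 11/26
  P(X=2) = 1/26 + 1/26 + 5/26 + 0 = 7/26
H(X) = -[(4/13)·log₂(4/13) + (11/26)·log₂(11/26) + (7/26)·log₂(7/26)]
  = 0.52321 + 0.52504 + 0.50968 = 1.5579 bits

H(Y|X) = H(X,Y) - H(X) = 3.0570 - 1.5579 = 1.4991 bits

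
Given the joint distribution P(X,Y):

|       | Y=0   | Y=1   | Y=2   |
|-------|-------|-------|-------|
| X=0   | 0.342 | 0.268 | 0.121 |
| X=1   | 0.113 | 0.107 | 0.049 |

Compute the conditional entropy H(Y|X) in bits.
1.4808 bits

H(Y|X) = H(X,Y) - H(X)

H(X,Y) = -Σ_{x,y} P(x,y) log₂ P(x,y). Per-cell terms -P(x,y)·log₂P(x,y):
  X=0: 0.52939, 0.50912, 0.36868
  X=1: 0.35545, 0.34500, 0.21320
Sum of the 6 terms: H(X,Y) = 2.3208 bits

Marginal of X (row sums):
  P(X=0) = 0.342 + 0.268 + 0.121 = 0.731
  P(X=1) = 0.113 + 0.107 + 0.049 = 0.269
H(X) = -[0.731·log₂(0.731) + 0.269·log₂(0.269)]
  = 0.33045 + 0.50957 = 0.8400 bits

H(Y|X) = H(X,Y) - H(X) = 2.3208 - 0.8400 = 1.4808 bits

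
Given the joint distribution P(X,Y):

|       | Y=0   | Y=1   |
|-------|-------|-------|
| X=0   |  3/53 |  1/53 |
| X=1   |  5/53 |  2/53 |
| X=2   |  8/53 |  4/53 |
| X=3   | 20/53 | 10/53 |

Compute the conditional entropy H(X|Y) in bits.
1.6148 bits

H(X|Y) = H(X,Y) - H(Y)

H(X,Y) = -Σ_{x,y} P(x,y) log₂ P(x,y). Per-cell terms -P(x,y)·log₂P(x,y):
  X=0: 0.2345071, 0.1080740
  X=1: 0.3213200, 0.1784121
  X=2: 0.4117616, 0.2813525
  X=3: 0.5305632, 0.4539608
Sum of the 8 terms: H(X,Y) = 2.519951 bits

Marginal of Y (column sums):
  P(Y=0) = 3/53 + 5/53 + 8/53 + 20/53 = 36/53
  P(Y=1) = 1/53 + 2/53 + 4/53 + 10/53 = 17/53
H(Y) = -[(36/53)·log₂(36/53) + (17/53)·log₂(17/53)]
  = 0.3790158 + 0.5261845 = 0.905200 bits

H(X|Y) = H(X,Y) - H(Y) = 2.519951 - 0.905200 = 1.6148 bits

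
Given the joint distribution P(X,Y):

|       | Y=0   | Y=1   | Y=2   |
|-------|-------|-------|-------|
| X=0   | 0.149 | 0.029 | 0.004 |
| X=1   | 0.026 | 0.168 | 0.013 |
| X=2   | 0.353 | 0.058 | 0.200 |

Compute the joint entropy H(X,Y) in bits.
2.4729 bits

H(X,Y) = -Σ_{x,y} P(x,y) log₂ P(x,y). Per-cell terms -P(x,y)·log₂P(x,y):
  X=0: 0.40925, 0.14813, 0.03186
  X=1: 0.13690, 0.43234, 0.08145
  X=2: 0.53030, 0.23825, 0.46439
Sum of the 9 terms: H(X,Y) = 2.4729 bits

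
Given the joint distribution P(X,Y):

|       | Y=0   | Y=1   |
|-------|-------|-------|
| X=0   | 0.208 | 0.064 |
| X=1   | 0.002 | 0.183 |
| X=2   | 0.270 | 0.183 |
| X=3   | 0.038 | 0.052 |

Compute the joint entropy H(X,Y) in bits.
2.5508 bits

H(X,Y) = -Σ_{x,y} P(x,y) log₂ P(x,y). Per-cell terms -P(x,y)·log₂P(x,y):
  X=0: 0.4712, 0.2538
  X=1: 0.0179, 0.4484
  X=2: 0.5100, 0.4484
  X=3: 0.1793, 0.2218
Sum of the 8 terms: H(X,Y) = 2.5508 bits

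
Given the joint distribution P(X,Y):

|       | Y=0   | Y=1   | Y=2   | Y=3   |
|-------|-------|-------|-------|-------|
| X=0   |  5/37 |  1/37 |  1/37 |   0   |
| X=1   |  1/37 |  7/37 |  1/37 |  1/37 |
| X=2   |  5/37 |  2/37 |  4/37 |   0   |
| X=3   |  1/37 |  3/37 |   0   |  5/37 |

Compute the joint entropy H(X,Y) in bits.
3.3382 bits

H(X,Y) = -Σ_{x,y} P(x,y) log₂ P(x,y). Per-cell terms -P(x,y)·log₂P(x,y):
  X=0: 0.390206, 0.140796, 0.140796, 0.000000
  X=1: 0.140796, 0.454451, 0.140796, 0.140796
  X=2: 0.390206, 0.227538, 0.346968, 0.000000
  X=3: 0.140796, 0.293878, 0.000000, 0.390206
  (cells with P = 0 contribute 0)
Sum of the 16 terms: H(X,Y) = 3.3382 bits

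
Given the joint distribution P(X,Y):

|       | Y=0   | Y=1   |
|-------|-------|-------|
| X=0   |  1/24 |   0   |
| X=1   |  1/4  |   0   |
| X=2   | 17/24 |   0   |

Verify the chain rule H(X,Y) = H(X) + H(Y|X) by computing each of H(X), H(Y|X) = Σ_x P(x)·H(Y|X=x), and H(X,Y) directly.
H(X) = 1.0434 bits, H(Y|X) = 0.0000 bits, H(X,Y) = 1.0434 bits

Marginal of X (row sums):
  P(X=0) = 1/24 + 0 = 1/24
  P(X=1) = 1/4 + 0 = 1/4
  P(X=2) = 17/24 + 0 = 17/24
H(X) = -[(1/24)·log₂(1/24) + (1/4)·log₂(1/4) + (17/24)·log₂(17/24)]
  = 0.1910 + 0.5000 + 0.3524 = 1.0434 bits

H(Y|X) = Σ_x P(x)·H(Y|X=x):
  X=0: P(X=0) = 1/24, P(Y|X=0) = (1, 0) → H(Y|X=0) = 0.0000
  X=1: P(X=1) = 1/4, P(Y|X=1) = (1, 0) → H(Y|X=1) = 0.0000
  X=2: P(X=2) = 17/24, P(Y|X=2) = (1, 0) → H(Y|X=2) = 0.0000
H(Y|X) = (1/24)·0.0000 + (1/4)·0.0000 + (17/24)·0.0000 = 0.0000 bits

H(X,Y) = -Σ_{x,y} P(x,y) log₂ P(x,y). Per-cell terms -P(x,y)·log₂P(x,y):
  X=0: 0.1910, 0.0000
  X=1: 0.5000, 0.0000
  X=2: 0.3524, 0.0000
  (cells with P = 0 contribute 0)
Sum of the 6 terms: H(X,Y) = 1.0434 bits

Chain rule check:
  H(X) + H(Y|X) = 1.0434 + 0.0000 = 1.0434 bits
  H(X,Y) = 1.0434 bits
✓ Chain rule verified.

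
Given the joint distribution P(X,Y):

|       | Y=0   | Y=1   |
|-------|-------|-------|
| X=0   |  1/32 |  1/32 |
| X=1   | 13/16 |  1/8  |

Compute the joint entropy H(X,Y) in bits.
0.9309 bits

H(X,Y) = -Σ_{x,y} P(x,y) log₂ P(x,y). Per-cell terms -P(x,y)·log₂P(x,y):
  X=0: 0.15625, 0.15625
  X=1: 0.24339, 0.37500
Sum of the 4 terms: H(X,Y) = 0.9309 bits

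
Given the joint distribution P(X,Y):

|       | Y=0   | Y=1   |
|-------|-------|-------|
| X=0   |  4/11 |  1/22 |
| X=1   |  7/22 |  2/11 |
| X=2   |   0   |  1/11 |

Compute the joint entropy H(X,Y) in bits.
2.0207 bits

H(X,Y) = -Σ_{x,y} P(x,y) log₂ P(x,y). Per-cell terms -P(x,y)·log₂P(x,y):
  X=0: 0.53070, 0.20270
  X=1: 0.52566, 0.44717
  X=2: 0.00000, 0.31449
  (cells with P = 0 contribute 0)
Sum of the 6 terms: H(X,Y) = 2.0207 bits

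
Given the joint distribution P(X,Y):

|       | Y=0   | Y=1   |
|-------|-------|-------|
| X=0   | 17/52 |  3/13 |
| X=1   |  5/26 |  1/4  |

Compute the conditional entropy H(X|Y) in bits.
0.9740 bits

H(X|Y) = H(X,Y) - H(Y)

H(X,Y) = -Σ_{x,y} P(x,y) log₂ P(x,y). Per-cell terms -P(x,y)·log₂P(x,y):
  X=0: 0.52732, 0.48819
  X=1: 0.45741, 0.50000
Sum of the 4 terms: H(X,Y) = 1.9729 bits

Marginal of Y (column sums):
  P(Y=0) = 17/52 + 5/26 = 27/52
  P(Y=1) = 3/13 + 1/4 = 25/52
H(Y) = -[(27/52)·log₂(27/52) + (25/52)·log₂(25/52)]
  = 0.49096 + 0.50797 = 0.9989 bits

H(X|Y) = H(X,Y) - H(Y) = 1.9729 - 0.9989 = 0.9740 bits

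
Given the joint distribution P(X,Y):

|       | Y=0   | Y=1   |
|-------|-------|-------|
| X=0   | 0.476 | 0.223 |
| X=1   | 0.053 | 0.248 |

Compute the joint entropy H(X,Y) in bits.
1.7160 bits

H(X,Y) = -Σ_{x,y} P(x,y) log₂ P(x,y). Per-cell terms -P(x,y)·log₂P(x,y):
  X=0: 0.50978, 0.48277
  X=1: 0.22461, 0.49887
Sum of the 4 terms: H(X,Y) = 1.7160 bits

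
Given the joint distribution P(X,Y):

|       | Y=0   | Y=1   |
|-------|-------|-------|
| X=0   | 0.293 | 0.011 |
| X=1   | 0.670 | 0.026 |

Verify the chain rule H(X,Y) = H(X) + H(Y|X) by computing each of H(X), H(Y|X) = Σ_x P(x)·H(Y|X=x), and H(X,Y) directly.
H(X) = 0.8861 bits, H(Y|X) = 0.2284 bits, H(X,Y) = 1.1145 bits

Marginal of X (row sums):
  P(X=0) = 0.293 + 0.011 = 0.304
  P(X=1) = 0.670 + 0.026 = 0.696
H(X) = -[0.304·log₂(0.304) + 0.696·log₂(0.696)]
  = 0.52223 + 0.36390 = 0.8861 bits

H(Y|X) = Σ_x P(x)·H(Y|X=x):
  X=0: P(X=0) = 0.304, P(Y|X=0) = (293/304, 11/304) → H(Y|X=0) = 0.22451
  X=1: P(X=1) = 0.696, P(Y|X=1) = (335/348, 13/348) → H(Y|X=1) = 0.23004
H(Y|X) = 0.304·0.22451 + 0.696·0.23004 = 0.2284 bits

H(X,Y) = -Σ_{x,y} P(x,y) log₂ P(x,y). Per-cell terms -P(x,y)·log₂P(x,y):
  X=0: 0.51891, 0.07157
  X=1: 0.38710, 0.13690
Sum of the 4 terms: H(X,Y) = 1.1145 bits

Chain rule check:
  H(X) + H(Y|X) = 0.8861 + 0.2284 = 1.1145 bits
  H(X,Y) = 1.1145 bits
✓ Chain rule verified.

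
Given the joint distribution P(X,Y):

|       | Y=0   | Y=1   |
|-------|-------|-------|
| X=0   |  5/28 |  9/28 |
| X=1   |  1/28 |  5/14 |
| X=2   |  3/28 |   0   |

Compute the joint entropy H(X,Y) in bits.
2.0176 bits

H(X,Y) = -Σ_{x,y} P(x,y) log₂ P(x,y). Per-cell terms -P(x,y)·log₂P(x,y):
  X=0: 0.4438, 0.5263
  X=1: 0.1717, 0.5305
  X=2: 0.3453, 0.0000
  (cells with P = 0 contribute 0)
Sum of the 6 terms: H(X,Y) = 2.0176 bits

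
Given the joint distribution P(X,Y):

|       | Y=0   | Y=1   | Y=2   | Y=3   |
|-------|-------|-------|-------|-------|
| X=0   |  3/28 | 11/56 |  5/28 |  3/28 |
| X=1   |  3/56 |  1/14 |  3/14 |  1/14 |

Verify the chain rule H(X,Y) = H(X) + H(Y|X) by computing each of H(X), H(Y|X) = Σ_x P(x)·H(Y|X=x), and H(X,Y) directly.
H(X) = 0.9769 bits, H(Y|X) = 1.8650 bits, H(X,Y) = 2.8419 bits

Marginal of X (row sums):
  P(X=0) = 3/28 + 11/56 + 5/28 + 3/28 = 33/56
  P(X=1) = 3/56 + 1/14 + 3/14 + 1/14 = 23/56
H(X) = -[(33/56)·log₂(33/56) + (23/56)·log₂(23/56)]
  = 0.44960 + 0.52727 = 0.9769 bits

H(Y|X) = Σ_x P(x)·H(Y|X=x):
  X=0: P(X=0) = 33/56, P(Y|X=0) = (2/11, 1/3, 10/33, 2/11) → H(Y|X=0) = 1.94462
  X=1: P(X=1) = 23/56, P(Y|X=1) = (3/23, 4/23, 12/23, 4/23) → H(Y|X=1) = 1.75076
H(Y|X) = (33/56)·1.94462 + (23/56)·1.75076 = 1.8650 bits

H(X,Y) = -Σ_{x,y} P(x,y) log₂ P(x,y). Per-cell terms -P(x,y)·log₂P(x,y):
  X=0: 0.34526, 0.46120, 0.44383, 0.34526
  X=1: 0.22620, 0.27195, 0.47623, 0.27195
Sum of the 8 terms: H(X,Y) = 2.8419 bits

Chain rule check:
  H(X) + H(Y|X) = 0.9769 + 1.8650 = 2.8419 bits
  H(X,Y) = 2.8419 bits
✓ Chain rule verified.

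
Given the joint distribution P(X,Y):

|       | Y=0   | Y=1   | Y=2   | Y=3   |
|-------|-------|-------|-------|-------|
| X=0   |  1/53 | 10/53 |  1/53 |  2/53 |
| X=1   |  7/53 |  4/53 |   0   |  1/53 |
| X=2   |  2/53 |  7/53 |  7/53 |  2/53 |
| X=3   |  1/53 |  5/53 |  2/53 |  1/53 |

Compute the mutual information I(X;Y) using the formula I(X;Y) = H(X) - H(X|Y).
0.2728 bits

I(X;Y) = H(X) - H(X|Y)

Marginal of X (row sums):
  P(X=0) = 1/53 + 10/53 + 1/53 + 2/53 = 14/53
  P(X=1) = 7/53 + 4/53 + 0 + 1/53 = 12/53
  P(X=2) = 2/53 + 7/53 + 7/53 + 2/53 = 18/53
  P(X=3) = 1/53 + 5/53 + 2/53 + 1/53 = 9/53
H(X) = -[(14/53)·log₂(14/53) + (12/53)·log₂(12/53) + (18/53)·log₂(18/53) + (9/53)·log₂(9/53)]
  = 0.5073192 + 0.4851980 + 0.5291305 + 0.4343766 = 1.956024 bits

Marginal of Y (column sums):
  P(Y=0) = 1/53 + 7/53 + 2/53 + 1/53 = 11/53
  P(Y=1) = 10/53 + 4/53 + 7/53 + 5/53 = 26/53
  P(Y=2) = 1/53 + 0 + 7/53 + 2/53 = 10/53
  P(Y=3) = 2/53 + 1/53 + 2/53 + 1/53 = 6/53
H(X|Y) = Σ_y P(y)·H(X|Y=y):
  Y=0: P(Y=0) = 11/53, P(X|Y=0) = (1/11, 7/11, 2/11, 1/11) → H(X|Y=0) = 1.4911149
  Y=1: P(Y=1) = 26/53, P(X|Y=1) = (5/13, 2/13, 7/26, 5/26) → H(X|Y=1) = 1.9127318
  Y=2: P(Y=2) = 10/53, P(X|Y=2) = (1/10, 0, 7/10, 1/5) → H(X|Y=2) = 1.1567796
  Y=3: P(Y=3) = 6/53, P(X|Y=3) = (1/3, 1/6, 1/3, 1/6) → H(X|Y=3) = 1.9182958
H(X|Y) = (11/53)·1.4911149 + (26/53)·1.9127318 + (10/53)·1.1567796 + (6/53)·1.9182958 = 1.683224 bits

I(X;Y) = H(X) - H(X|Y) = 1.956024 - 1.683224 = 0.2728 bits

Cross-check via I(X;Y) = H(X) + H(Y) - H(X,Y): computing H(Y) from the column sums and H(X,Y) from the 16 cells in the same way gives H(Y) = 1.784633 bits and H(X,Y) = 3.467857 bits, so
I(X;Y) = 1.956024 + 1.784633 - 3.467857 = 0.2728 bits ✓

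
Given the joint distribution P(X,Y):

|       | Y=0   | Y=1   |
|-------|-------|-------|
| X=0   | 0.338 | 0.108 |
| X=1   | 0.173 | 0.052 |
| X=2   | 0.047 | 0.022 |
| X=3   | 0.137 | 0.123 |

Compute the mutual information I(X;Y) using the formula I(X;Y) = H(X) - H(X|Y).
0.0339 bits

I(X;Y) = H(X) - H(X|Y)

Marginal of X (row sums):
  P(X=0) = 0.338 + 0.108 = 0.446
  P(X=1) = 0.173 + 0.052 = 0.225
  P(X=2) = 0.047 + 0.022 = 0.069
  P(X=3) = 0.137 + 0.123 = 0.260
H(X) = -[0.446·log₂(0.446) + 0.225·log₂(0.225) + 0.069·log₂(0.069) + 0.260·log₂(0.260)]
  = 0.5195 + 0.4842 + 0.2662 + 0.5053 = 1.7752 bits

Marginal of Y (column sums):
  P(Y=0) = 0.338 + 0.173 + 0.047 + 0.137 = 0.695
  P(Y=1) = 0.108 + 0.052 + 0.022 + 0.123 = 0.305
H(X|Y) = Σ_y P(y)·H(X|Y=y):
  Y=0: P(Y=0) = 0.695, P(X|Y=0) = (338/695, 173/695, 47/695, 137/695) → H(X|Y=0) = 1.7298
  Y=1: P(Y=1) = 0.305, P(X|Y=1) = (108/305, 52/305, 22/305, 123/305) → H(X|Y=1) = 1.7675
H(X|Y) = 0.695·1.7298 + 0.305·1.7675 = 1.7413 bits

I(X;Y) = H(X) - H(X|Y) = 1.7752 - 1.7413 = 0.0339 bits

Cross-check via I(X;Y) = H(X) + H(Y) - H(X,Y): computing H(Y) from the column sums and H(X,Y) from the 8 cells in the same way gives H(Y) = 0.8873 bits and H(X,Y) = 2.6286 bits, so
I(X;Y) = 1.7752 + 0.8873 - 2.6286 = 0.0339 bits ✓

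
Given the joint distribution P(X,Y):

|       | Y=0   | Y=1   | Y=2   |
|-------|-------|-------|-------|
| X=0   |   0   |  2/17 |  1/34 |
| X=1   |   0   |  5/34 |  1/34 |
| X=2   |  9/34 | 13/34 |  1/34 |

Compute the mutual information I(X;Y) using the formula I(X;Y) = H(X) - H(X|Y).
0.1960 bits

I(X;Y) = H(X) - H(X|Y)

Marginal of X (row sums):
  P(X=0) = 0 + 2/17 + 1/34 = 5/34
  P(X=1) = 0 + 5/34 + 1/34 = 3/17
  P(X=2) = 9/34 + 13/34 + 1/34 = 23/34
H(X) = -[(5/34)·log₂(5/34) + (3/17)·log₂(3/17) + (23/34)·log₂(23/34)]
  = 0.40670 + 0.44162 + 0.38146 = 1.22978 bits

Marginal of Y (column sums):
  P(Y=0) = 0 + 0 + 9/34 = 9/34
  P(Y=1) = 2/17 + 5/34 + 13/34 = 11/17
  P(Y=2) = 1/34 + 1/34 + 1/34 = 3/34
H(X|Y) = Σ_y P(y)·H(X|Y=y):
  Y=0: P(Y=0) = 9/34, P(X|Y=0) = (0, 0, 1) → H(X|Y=0) = 0.00000
  Y=1: P(Y=1) = 11/17, P(X|Y=1) = (2/11, 5/22, 13/22) → H(X|Y=1) = 1.38146
  Y=2: P(Y=2) = 3/34, P(X|Y=2) = (1/3, 1/3, 1/3) → H(X|Y=2) = 1.58496
H(X|Y) = (9/34)·0.00000 + (11/17)·1.38146 + (3/34)·1.58496 = 1.03374 bits

I(X;Y) = H(X) - H(X|Y) = 1.22978 - 1.03374 = 0.1960 bits

Cross-check via I(X;Y) = H(X) + H(Y) - H(X,Y): computing H(Y) from the column sums and H(X,Y) from the 9 cells in the same way gives H(Y) = 1.22300 bits and H(X,Y) = 2.25674 bits, so
I(X;Y) = 1.22978 + 1.22300 - 2.25674 = 0.1960 bits ✓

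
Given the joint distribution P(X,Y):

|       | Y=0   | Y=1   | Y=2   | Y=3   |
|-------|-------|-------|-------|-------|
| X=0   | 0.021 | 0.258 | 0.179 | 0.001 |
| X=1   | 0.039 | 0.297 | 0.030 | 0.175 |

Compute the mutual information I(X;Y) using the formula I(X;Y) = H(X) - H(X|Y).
0.2532 bits

I(X;Y) = H(X) - H(X|Y)

Marginal of X (row sums):
  P(X=0) = 0.021 + 0.258 + 0.179 + 0.001 = 0.459
  P(X=1) = 0.039 + 0.297 + 0.030 + 0.175 = 0.541
H(X) = -[0.459·log₂(0.459) + 0.541·log₂(0.541)]
  = 0.515656 + 0.479488 = 0.995144 bits

Marginal of Y (column sums):
  P(Y=0) = 0.021 + 0.039 = 0.060
  P(Y=1) = 0.258 + 0.297 = 0.555
  P(Y=2) = 0.179 + 0.030 = 0.209
  P(Y=3) = 0.001 + 0.175 = 0.176
H(X|Y) = Σ_y P(y)·H(X|Y=y):
  Y=0: P(Y=0) = 0.060, P(X|Y=0) = (7/20, 13/20) → H(X|Y=0) = 0.934068
  Y=1: P(Y=1) = 0.555, P(X|Y=1) = (86/185, 99/185) → H(X|Y=1) = 0.996435
  Y=2: P(Y=2) = 0.209, P(X|Y=2) = (179/209, 30/209) → H(X|Y=2) = 0.593437
  Y=3: P(Y=3) = 0.176, P(X|Y=3) = (1/176, 175/176) → H(X|Y=3) = 0.050557
H(X|Y) = 0.060·0.934068 + 0.555·0.996435 + 0.209·0.593437 + 0.176·0.050557 = 0.741992 bits

I(X;Y) = H(X) - H(X|Y) = 0.995144 - 0.741992 = 0.2532 bits

Cross-check via I(X;Y) = H(X) + H(Y) - H(X,Y): computing H(Y) from the column sums and H(X,Y) from the 8 cells in the same way gives H(Y) = 1.628102 bits and H(X,Y) = 2.370094 bits, so
I(X;Y) = 0.995144 + 1.628102 - 2.370094 = 0.2532 bits ✓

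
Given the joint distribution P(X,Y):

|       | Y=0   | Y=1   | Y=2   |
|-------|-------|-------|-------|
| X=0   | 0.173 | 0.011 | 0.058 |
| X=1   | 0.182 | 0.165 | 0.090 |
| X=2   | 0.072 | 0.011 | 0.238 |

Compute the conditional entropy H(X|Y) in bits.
1.2677 bits

H(X|Y) = H(X,Y) - H(Y)

H(X,Y) = -Σ_{x,y} P(x,y) log₂ P(x,y). Per-cell terms -P(x,y)·log₂P(x,y):
  X=0: 0.437890, 0.071570, 0.238253
  X=1: 0.447354, 0.428911, 0.312654
  X=2: 0.273302, 0.071570, 0.492890
Sum of the 9 terms: H(X,Y) = 2.77439 bits

Marginal of Y (column sums):
  P(Y=0) = 0.173 + 0.182 + 0.072 = 0.427
  P(Y=1) = 0.011 + 0.165 + 0.011 = 0.187
  P(Y=2) = 0.058 + 0.090 + 0.238 = 0.386
H(Y) = -[0.427·log₂(0.427) + 0.187·log₂(0.187) + 0.386·log₂(0.386)]
  = 0.524224 + 0.452332 + 0.530104 = 1.50666 bits

H(X|Y) = H(X,Y) - H(Y) = 2.77439 - 1.50666 = 1.2677 bits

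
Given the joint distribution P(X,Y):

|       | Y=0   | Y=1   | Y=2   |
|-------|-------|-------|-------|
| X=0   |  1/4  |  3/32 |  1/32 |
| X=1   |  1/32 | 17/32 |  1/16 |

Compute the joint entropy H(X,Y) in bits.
1.8674 bits

H(X,Y) = -Σ_{x,y} P(x,y) log₂ P(x,y). Per-cell terms -P(x,y)·log₂P(x,y):
  X=0: 0.5000, 0.3202, 0.1562
  X=1: 0.1562, 0.4848, 0.2500
Sum of the 6 terms: H(X,Y) = 1.8674 bits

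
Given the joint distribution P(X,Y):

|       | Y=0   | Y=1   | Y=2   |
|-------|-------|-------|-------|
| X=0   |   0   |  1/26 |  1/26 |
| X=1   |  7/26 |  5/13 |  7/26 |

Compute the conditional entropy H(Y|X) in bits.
1.5199 bits

H(Y|X) = H(X,Y) - H(X)

H(X,Y) = -Σ_{x,y} P(x,y) log₂ P(x,y). Per-cell terms -P(x,y)·log₂P(x,y):
  X=0: 0.00000, 0.18079, 0.18079
  X=1: 0.50968, 0.53020, 0.50968
  (cells with P = 0 contribute 0)
Sum of the 6 terms: H(X,Y) = 1.9111 bits

Marginal of X (row sums):
  P(X=0) = 0 + 1/26 + 1/26 = 1/13
  P(X=1) = 7/26 + 5/13 + 7/26 = 12/13
H(X) = -[(1/13)·log₂(1/13) + (12/13)·log₂(12/13)]
  = 0.28465 + 0.10659 = 0.3912 bits

H(Y|X) = H(X,Y) - H(X) = 1.9111 - 0.3912 = 1.5199 bits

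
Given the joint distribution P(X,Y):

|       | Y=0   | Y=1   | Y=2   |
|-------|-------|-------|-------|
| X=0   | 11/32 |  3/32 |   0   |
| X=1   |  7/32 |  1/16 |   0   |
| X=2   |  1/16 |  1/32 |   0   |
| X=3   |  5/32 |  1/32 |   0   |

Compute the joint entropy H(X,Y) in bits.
2.5603 bits

H(X,Y) = -Σ_{x,y} P(x,y) log₂ P(x,y). Per-cell terms -P(x,y)·log₂P(x,y):
  X=0: 0.52957, 0.32016, 0.00000
  X=1: 0.47964, 0.25000, 0.00000
  X=2: 0.25000, 0.15625, 0.00000
  X=3: 0.41845, 0.15625, 0.00000
  (cells with P = 0 contribute 0)
Sum of the 12 terms: H(X,Y) = 2.5603 bits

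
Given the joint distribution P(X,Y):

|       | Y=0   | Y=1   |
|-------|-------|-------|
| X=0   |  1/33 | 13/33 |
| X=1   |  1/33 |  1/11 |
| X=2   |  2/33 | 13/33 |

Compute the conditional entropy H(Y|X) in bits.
0.5133 bits

H(Y|X) = H(X,Y) - H(X)

H(X,Y) = -Σ_{x,y} P(x,y) log₂ P(x,y). Per-cell terms -P(x,y)·log₂P(x,y):
  X=0: 0.15286, 0.52944
  X=1: 0.15286, 0.31449
  X=2: 0.24511, 0.52944
Sum of the 6 terms: H(X,Y) = 1.9242 bits

Marginal of X (row sums):
  P(X=0) = 1/33 + 13/33 = 14/33
  P(X=1) = 1/33 + 1/11 = 4/33
  P(X=2) = 2/33 + 13/33 = 5/11
H(X) = -[(14/33)·log₂(14/33) + (4/33)·log₂(4/33) + (5/11)·log₂(5/11)]
  = 0.52480 + 0.36902 + 0.51705 = 1.4109 bits

H(Y|X) = H(X,Y) - H(X) = 1.9242 - 1.4109 = 0.5133 bits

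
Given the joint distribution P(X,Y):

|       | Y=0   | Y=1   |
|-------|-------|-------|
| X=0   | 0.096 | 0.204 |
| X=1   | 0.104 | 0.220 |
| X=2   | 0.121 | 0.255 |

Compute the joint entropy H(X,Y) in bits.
2.4840 bits

H(X,Y) = -Σ_{x,y} P(x,y) log₂ P(x,y). Per-cell terms -P(x,y)·log₂P(x,y):
  X=0: 0.3246, 0.4678
  X=1: 0.3396, 0.4806
  X=2: 0.3687, 0.5027
Sum of the 6 terms: H(X,Y) = 2.4840 bits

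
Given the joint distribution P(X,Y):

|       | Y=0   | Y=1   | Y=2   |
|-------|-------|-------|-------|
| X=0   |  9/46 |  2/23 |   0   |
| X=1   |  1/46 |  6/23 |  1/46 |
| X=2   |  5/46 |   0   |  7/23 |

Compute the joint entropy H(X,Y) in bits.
2.3831 bits

H(X,Y) = -Σ_{x,y} P(x,y) log₂ P(x,y). Per-cell terms -P(x,y)·log₂P(x,y):
  X=0: 0.4605, 0.3064, 0.0000
  X=1: 0.1201, 0.5057, 0.1201
  X=2: 0.3480, 0.0000, 0.5223
  (cells with P = 0 contribute 0)
Sum of the 9 terms: H(X,Y) = 2.3831 bits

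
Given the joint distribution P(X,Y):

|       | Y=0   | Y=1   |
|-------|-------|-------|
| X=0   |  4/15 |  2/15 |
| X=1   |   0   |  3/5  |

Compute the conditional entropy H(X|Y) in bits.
0.5016 bits

H(X|Y) = H(X,Y) - H(Y)

H(X,Y) = -Σ_{x,y} P(x,y) log₂ P(x,y). Per-cell terms -P(x,y)·log₂P(x,y):
  X=0: 0.50850, 0.38759
  X=1: 0.00000, 0.44218
  (cells with P = 0 contribute 0)
Sum of the 4 terms: H(X,Y) = 1.33827 bits

Marginal of Y (column sums):
  P(Y=0) = 4/15 + 0 = 4/15
  P(Y=1) = 2/15 + 3/5 = 11/15
H(Y) = -[(4/15)·log₂(4/15) + (11/15)·log₂(11/15)]
  = 0.50850 + 0.32814 = 0.83664 bits

H(X|Y) = H(X,Y) - H(Y) = 1.33827 - 0.83664 = 0.5016 bits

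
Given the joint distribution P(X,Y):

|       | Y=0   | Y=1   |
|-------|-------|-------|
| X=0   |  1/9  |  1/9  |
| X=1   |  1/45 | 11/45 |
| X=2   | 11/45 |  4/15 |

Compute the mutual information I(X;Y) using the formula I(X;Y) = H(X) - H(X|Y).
0.1135 bits

I(X;Y) = H(X) - H(X|Y)

Marginal of X (row sums):
  P(X=0) = 1/9 + 1/9 = 2/9
  P(X=1) = 1/45 + 11/45 = 4/15
  P(X=2) = 11/45 + 4/15 = 23/45
H(X) = -[(2/9)·log₂(2/9) + (4/15)·log₂(4/15) + (23/45)·log₂(23/45)]
  = 0.4822 + 0.5085 + 0.4949 = 1.4856 bits

Marginal of Y (column sums):
  P(Y=0) = 1/9 + 1/45 + 11/45 = 17/45
  P(Y=1) = 1/9 + 11/45 + 4/15 = 28/45
H(X|Y) = Σ_y P(y)·H(X|Y=y):
  Y=0: P(Y=0) = 17/45, P(X|Y=0) = (5/17, 1/17, 11/17) → H(X|Y=0) = 1.1661
  Y=1: P(Y=1) = 28/45, P(X|Y=1) = (5/28, 11/28, 3/7) → H(X|Y=1) = 1.4972
H(X|Y) = (17/45)·1.1661 + (28/45)·1.4972 = 1.3721 bits

I(X;Y) = H(X) - H(X|Y) = 1.4856 - 1.3721 = 0.1135 bits

Cross-check via I(X;Y) = H(X) + H(Y) - H(X,Y): computing H(Y) from the column sums and H(X,Y) from the 6 cells in the same way gives H(Y) = 0.9565 bits and H(X,Y) = 2.3286 bits, so
I(X;Y) = 1.4856 + 0.9565 - 2.3286 = 0.1135 bits ✓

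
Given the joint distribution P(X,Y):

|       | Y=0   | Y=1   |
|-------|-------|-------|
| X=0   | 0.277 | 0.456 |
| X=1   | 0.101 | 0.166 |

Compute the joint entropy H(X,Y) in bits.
1.7937 bits

H(X,Y) = -Σ_{x,y} P(x,y) log₂ P(x,y). Per-cell terms -P(x,y)·log₂P(x,y):
  X=0: 0.51302, 0.51660
  X=1: 0.33406, 0.43006
Sum of the 4 terms: H(X,Y) = 1.7937 bits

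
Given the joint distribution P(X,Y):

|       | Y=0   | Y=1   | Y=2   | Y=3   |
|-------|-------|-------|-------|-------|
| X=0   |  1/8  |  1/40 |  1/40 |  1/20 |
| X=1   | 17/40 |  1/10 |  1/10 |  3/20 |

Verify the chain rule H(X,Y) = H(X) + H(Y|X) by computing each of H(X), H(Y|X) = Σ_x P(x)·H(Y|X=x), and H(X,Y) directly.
H(X) = 0.7692 bits, H(Y|X) = 1.6876 bits, H(X,Y) = 2.4568 bits

Marginal of X (row sums):
  P(X=0) = 1/8 + 1/40 + 1/40 + 1/20 = 9/40
  P(X=1) = 17/40 + 1/10 + 1/10 + 3/20 = 31/40
H(X) = -[(9/40)·log₂(9/40) + (31/40)·log₂(31/40)]
  = 0.48420 + 0.28499 = 0.7692 bits

H(Y|X) = Σ_x P(x)·H(Y|X=x):
  X=0: P(X=0) = 9/40, P(Y|X=0) = (5/9, 1/9, 1/9, 2/9) → H(Y|X=0) = 1.65774
  X=1: P(X=1) = 31/40, P(Y|X=1) = (17/31, 4/31, 4/31, 6/31) → H(Y|X=1) = 1.69624
H(Y|X) = (9/40)·1.65774 + (31/40)·1.69624 = 1.6876 bits

H(X,Y) = -Σ_{x,y} P(x,y) log₂ P(x,y). Per-cell terms -P(x,y)·log₂P(x,y):
  X=0: 0.37500, 0.13305, 0.13305, 0.21610
  X=1: 0.52465, 0.33219, 0.33219, 0.41054
Sum of the 8 terms: H(X,Y) = 2.4568 bits

Chain rule check:
  H(X) + H(Y|X) = 0.7692 + 1.6876 = 2.4568 bits
  H(X,Y) = 2.4568 bits
✓ Chain rule verified.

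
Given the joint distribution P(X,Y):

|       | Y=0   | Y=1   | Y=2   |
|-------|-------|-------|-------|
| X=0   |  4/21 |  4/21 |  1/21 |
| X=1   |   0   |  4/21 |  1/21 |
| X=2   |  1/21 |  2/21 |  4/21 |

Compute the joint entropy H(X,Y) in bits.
2.7733 bits

H(X,Y) = -Σ_{x,y} P(x,y) log₂ P(x,y). Per-cell terms -P(x,y)·log₂P(x,y):
  X=0: 0.45568, 0.45568, 0.20916
  X=1: 0.00000, 0.45568, 0.20916
  X=2: 0.20916, 0.32308, 0.45568
  (cells with P = 0 contribute 0)
Sum of the 9 terms: H(X,Y) = 2.7733 bits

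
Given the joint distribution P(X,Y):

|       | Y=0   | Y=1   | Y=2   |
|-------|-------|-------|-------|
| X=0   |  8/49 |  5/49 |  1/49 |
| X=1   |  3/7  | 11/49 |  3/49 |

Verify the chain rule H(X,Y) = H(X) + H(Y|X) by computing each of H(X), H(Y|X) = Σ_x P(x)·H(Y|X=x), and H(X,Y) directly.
H(X) = 0.8631 bits, H(Y|X) = 1.2688 bits, H(X,Y) = 2.1319 bits

Marginal of X (row sums):
  P(X=0) = 8/49 + 5/49 + 1/49 = 2/7
  P(X=1) = 3/7 + 11/49 + 3/49 = 5/7
H(X) = -[(2/7)·log₂(2/7) + (5/7)·log₂(5/7)]
  = 0.5164 + 0.3467 = 0.8631 bits

H(Y|X) = Σ_x P(x)·H(Y|X=x):
  X=0: P(X=0) = 2/7, P(Y|X=0) = (4/7, 5/14, 1/14) → H(Y|X=0) = 1.2638
  X=1: P(X=1) = 5/7, P(Y|X=1) = (3/5, 11/35, 3/35) → H(Y|X=1) = 1.2708
H(Y|X) = (2/7)·1.2638 + (5/7)·1.2708 = 1.2688 bits

H(X,Y) = -Σ_{x,y} P(x,y) log₂ P(x,y). Per-cell terms -P(x,y)·log₂P(x,y):
  X=0: 0.4269, 0.3360, 0.1146
  X=1: 0.5239, 0.4838, 0.2467
Sum of the 6 terms: H(X,Y) = 2.1319 bits

Chain rule check:
  H(X) + H(Y|X) = 0.8631 + 1.2688 = 2.1319 bits
  H(X,Y) = 2.1319 bits
✓ Chain rule verified.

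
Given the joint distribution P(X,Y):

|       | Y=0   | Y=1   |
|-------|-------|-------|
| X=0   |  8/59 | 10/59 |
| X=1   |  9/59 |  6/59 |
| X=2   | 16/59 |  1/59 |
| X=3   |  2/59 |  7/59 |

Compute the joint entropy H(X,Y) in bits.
2.7147 bits

H(X,Y) = -Σ_{x,y} P(x,y) log₂ P(x,y). Per-cell terms -P(x,y)·log₂P(x,y):
  X=0: 0.3909, 0.4340
  X=1: 0.4138, 0.3354
  X=2: 0.5105, 0.0997
  X=3: 0.1655, 0.3649
Sum of the 8 terms: H(X,Y) = 2.7147 bits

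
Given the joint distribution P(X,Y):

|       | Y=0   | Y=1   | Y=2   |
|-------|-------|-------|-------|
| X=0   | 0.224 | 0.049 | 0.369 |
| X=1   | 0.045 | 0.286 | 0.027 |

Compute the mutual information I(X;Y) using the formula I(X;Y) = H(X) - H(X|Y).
0.4224 bits

I(X;Y) = H(X) - H(X|Y)

Marginal of X (row sums):
  P(X=0) = 0.224 + 0.049 + 0.369 = 0.642
  P(X=1) = 0.045 + 0.286 + 0.027 = 0.358
H(X) = -[0.642·log₂(0.642) + 0.358·log₂(0.358)]
  = 0.4105 + 0.5305 = 0.9410 bits

Marginal of Y (column sums):
  P(Y=0) = 0.224 + 0.045 = 0.269
  P(Y=1) = 0.049 + 0.286 = 0.335
  P(Y=2) = 0.369 + 0.027 = 0.396
H(X|Y) = Σ_y P(y)·H(X|Y=y):
  Y=0: P(Y=0) = 0.269, P(X|Y=0) = (224/269, 45/269) → H(X|Y=0) = 0.6515
  Y=1: P(Y=1) = 0.335, P(X|Y=1) = (49/335, 286/335) → H(X|Y=1) = 0.6004
  Y=2: P(Y=2) = 0.396, P(X|Y=2) = (41/44, 3/44) → H(X|Y=2) = 0.3591
H(X|Y) = 0.269·0.6515 + 0.335·0.6004 + 0.396·0.3591 = 0.5186 bits

I(X;Y) = H(X) - H(X|Y) = 0.9410 - 0.5186 = 0.4224 bits

Cross-check via I(X;Y) = H(X) + H(Y) - H(X,Y): computing H(Y) from the column sums and H(X,Y) from the 6 cells in the same way gives H(Y) = 1.5673 bits and H(X,Y) = 2.0859 bits, so
I(X;Y) = 0.9410 + 1.5673 - 2.0859 = 0.4224 bits ✓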